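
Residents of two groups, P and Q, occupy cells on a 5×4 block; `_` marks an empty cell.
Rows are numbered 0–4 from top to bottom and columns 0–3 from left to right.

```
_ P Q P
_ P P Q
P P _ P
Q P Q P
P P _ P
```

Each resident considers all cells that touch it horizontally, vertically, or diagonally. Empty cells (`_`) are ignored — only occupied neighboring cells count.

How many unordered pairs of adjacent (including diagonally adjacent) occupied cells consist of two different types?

18

Scan each occupied cell's neighbors to the right and below (and the two forward diagonals) so each pair is counted once.
Row 0: P(0,1)–Q(0,2)≠ P(0,1)–P(1,1)= P(0,1)–P(1,2)= Q(0,2)–P(0,3)≠ Q(0,2)–P(1,2)≠ Q(0,2)–Q(1,3)= Q(0,2)–P(1,1)≠ P(0,3)–Q(1,3)≠ P(0,3)–P(1,2)=  → 5/9 unlike.
Row 1: P(1,1)–P(1,2)= P(1,1)–P(2,1)= P(1,1)–P(2,0)= P(1,2)–Q(1,3)≠ P(1,2)–P(2,3)= P(1,2)–P(2,1)= Q(1,3)–P(2,3)≠  → 2/7 unlike.
Row 2: P(2,0)–P(2,1)= P(2,0)–Q(3,0)≠ P(2,0)–P(3,1)= P(2,1)–P(3,1)= P(2,1)–Q(3,2)≠ P(2,1)–Q(3,0)≠ P(2,3)–P(3,3)= P(2,3)–Q(3,2)≠  → 4/8 unlike.
Row 3: Q(3,0)–P(3,1)≠ Q(3,0)–P(4,0)≠ Q(3,0)–P(4,1)≠ P(3,1)–Q(3,2)≠ P(3,1)–P(4,1)= P(3,1)–P(4,0)= Q(3,2)–P(3,3)≠ Q(3,2)–P(4,3)≠ Q(3,2)–P(4,1)≠ P(3,3)–P(4,3)=  → 7/10 unlike.
Row 4: P(4,0)–P(4,1)=  → 0/1 unlike.
Total adjacent occupied pairs: 35; unlike-type pairs: 18.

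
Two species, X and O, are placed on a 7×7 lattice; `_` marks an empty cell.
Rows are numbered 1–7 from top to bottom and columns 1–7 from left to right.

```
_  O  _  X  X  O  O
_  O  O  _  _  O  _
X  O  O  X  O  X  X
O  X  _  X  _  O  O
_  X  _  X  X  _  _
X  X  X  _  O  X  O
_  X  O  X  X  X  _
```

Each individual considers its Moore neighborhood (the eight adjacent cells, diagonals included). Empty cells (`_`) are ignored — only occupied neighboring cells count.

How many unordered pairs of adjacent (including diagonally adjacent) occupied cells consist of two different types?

Scan each occupied cell's neighbors to the right and below (and the two forward diagonals) so each pair is counted once.
From row 1: 3 unlike of 9 pairs (running 3/9).
From row 2: 4 unlike of 10 pairs (running 7/19).
From row 3: 13 unlike of 19 pairs (running 20/38).
From row 4: 3 unlike of 7 pairs (running 23/45).
From row 5: 2 unlike of 8 pairs (running 25/53).
From row 6: 8 unlike of 16 pairs (running 33/69).
From row 7: 2 unlike of 4 pairs (running 35/73).
Total adjacent occupied pairs: 73; unlike-type pairs: 35.

35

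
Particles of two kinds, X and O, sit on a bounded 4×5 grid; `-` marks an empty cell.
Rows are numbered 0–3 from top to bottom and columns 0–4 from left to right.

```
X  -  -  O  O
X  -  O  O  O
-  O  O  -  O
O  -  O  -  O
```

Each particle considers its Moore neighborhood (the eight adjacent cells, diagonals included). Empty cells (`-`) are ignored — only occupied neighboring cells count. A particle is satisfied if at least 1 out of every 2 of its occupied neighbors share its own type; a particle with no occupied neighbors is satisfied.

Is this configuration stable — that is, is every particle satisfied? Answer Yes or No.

(0,0)X 1/1 satisfied
(0,3)O 4/4 satisfied
(0,4)O 3/3 satisfied
(1,0)X 1/2 satisfied
(1,2)O 4/4 satisfied
(1,3)O 6/6 satisfied
(1,4)O 4/4 satisfied
(2,1)O 4/5 satisfied
(2,2)O 4/4 satisfied
(2,4)O 3/3 satisfied
(3,0)O 1/1 satisfied
(3,2)O 2/2 satisfied
(3,4)O 1/1 satisfied
All meet the threshold, so the configuration is stable.

Yes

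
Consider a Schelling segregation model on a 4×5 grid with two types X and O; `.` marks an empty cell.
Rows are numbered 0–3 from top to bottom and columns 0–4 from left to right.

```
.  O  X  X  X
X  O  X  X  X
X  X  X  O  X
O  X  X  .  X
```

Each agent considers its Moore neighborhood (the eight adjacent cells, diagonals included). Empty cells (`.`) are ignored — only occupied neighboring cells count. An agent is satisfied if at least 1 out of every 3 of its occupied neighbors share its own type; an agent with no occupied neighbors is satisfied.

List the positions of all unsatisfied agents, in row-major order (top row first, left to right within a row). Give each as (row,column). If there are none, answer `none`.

(0,1), (1,1), (2,3), (3,0)

Row 0: (0,1)O 1/4 not · (0,2)X 3/5 satisfied · (0,3)X 5/5 satisfied · (0,4)X 3/3 satisfied
Row 1: (1,0)X 2/4 satisfied · (1,1)O 1/7 not · (1,2)X 5/8 satisfied · (1,3)X 7/8 satisfied · (1,4)X 4/5 satisfied
Row 2: (2,0)X 3/5 satisfied · (2,1)X 6/8 satisfied · (2,2)X 5/7 satisfied · (2,3)O 0/7 not · (2,4)X 3/4 satisfied
Row 3: (3,0)O 0/3 not · (3,1)X 4/5 satisfied · (3,2)X 3/4 satisfied · (3,4)X 1/2 satisfied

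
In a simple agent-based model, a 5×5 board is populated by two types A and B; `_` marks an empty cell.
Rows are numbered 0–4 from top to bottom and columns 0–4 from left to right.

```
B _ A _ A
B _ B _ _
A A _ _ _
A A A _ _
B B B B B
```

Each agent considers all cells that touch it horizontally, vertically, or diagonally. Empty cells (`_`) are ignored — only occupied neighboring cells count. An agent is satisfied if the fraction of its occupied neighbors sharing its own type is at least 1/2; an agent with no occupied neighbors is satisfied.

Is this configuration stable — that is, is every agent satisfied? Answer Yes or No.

Row 0: (0,0)B 1/1 ✓ · (0,2)A 0/1 ✗ · (0,4)A 0/0 ✓
Row 1: (1,0)B 1/3 ✗ · (1,2)B 0/2 ✗
Row 2: (2,0)A 3/4 ✓ · (2,1)A 4/6 ✓
Row 3: (3,0)A 3/5 ✓ · (3,1)A 4/7 ✓ · (3,2)A 2/5 ✗
Row 4: (4,0)B 1/3 ✗ · (4,1)B 2/5 ✗ · (4,2)B 2/4 ✓ · (4,3)B 2/3 ✓ · (4,4)B 1/1 ✓
For instance (0,2) has only 0/1 same-type neighbors, below 1/2.

No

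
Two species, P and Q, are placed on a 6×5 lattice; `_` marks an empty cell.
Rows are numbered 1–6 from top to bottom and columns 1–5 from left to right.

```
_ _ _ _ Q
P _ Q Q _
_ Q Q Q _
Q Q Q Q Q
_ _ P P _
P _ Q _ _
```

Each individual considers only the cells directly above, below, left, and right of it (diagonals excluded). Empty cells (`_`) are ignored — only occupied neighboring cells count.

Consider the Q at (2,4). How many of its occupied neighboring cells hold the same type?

2

Occupied neighbors of (2,4): (3,4)=Q, (2,3)=Q.
Same type (Q): 2 of 2.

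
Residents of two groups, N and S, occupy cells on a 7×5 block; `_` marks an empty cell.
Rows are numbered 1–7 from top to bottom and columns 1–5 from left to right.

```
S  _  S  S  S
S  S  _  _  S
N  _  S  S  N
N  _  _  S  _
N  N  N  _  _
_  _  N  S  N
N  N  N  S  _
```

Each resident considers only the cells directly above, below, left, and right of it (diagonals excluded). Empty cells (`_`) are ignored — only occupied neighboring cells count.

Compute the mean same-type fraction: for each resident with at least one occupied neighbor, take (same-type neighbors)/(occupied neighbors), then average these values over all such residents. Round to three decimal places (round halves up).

0.761

Row 1: (1,1)S 1/1 · (1,3)S 1/1 · (1,4)S 2/2 · (1,5)S 2/2
Row 2: (2,1)S 2/3 · (2,2)S 1/1 · (2,5)S 1/2
Row 3: (3,1)N 1/2 · (3,3)S 1/1 · (3,4)S 2/3 · (3,5)N 0/2
Row 4: (4,1)N 2/2 · (4,4)S 1/1
Row 5: (5,1)N 2/2 · (5,2)N 2/2 · (5,3)N 2/2
Row 6: (6,3)N 2/3 · (6,4)S 1/3 · (6,5)N 0/1
Row 7: (7,1)N 1/1 · (7,2)N 2/2 · (7,3)N 2/3 · (7,4)S 1/2
Sum over 23 residents: 1/1 + 1/1 + 2/2 + 2/2 + 2/3 + 1/1 + 1/2 + 1/2 + 1/1 + 2/3 + 0/2 + 2/2 + 1/1 + 2/2 + 2/2 + 2/2 + 2/3 + 1/3 + 0/1 + 1/1 + 2/2 + 2/3 + 1/2 = 35/2; mean = 35/2 ÷ 23 = 35/46 = 0.760869… → 0.761.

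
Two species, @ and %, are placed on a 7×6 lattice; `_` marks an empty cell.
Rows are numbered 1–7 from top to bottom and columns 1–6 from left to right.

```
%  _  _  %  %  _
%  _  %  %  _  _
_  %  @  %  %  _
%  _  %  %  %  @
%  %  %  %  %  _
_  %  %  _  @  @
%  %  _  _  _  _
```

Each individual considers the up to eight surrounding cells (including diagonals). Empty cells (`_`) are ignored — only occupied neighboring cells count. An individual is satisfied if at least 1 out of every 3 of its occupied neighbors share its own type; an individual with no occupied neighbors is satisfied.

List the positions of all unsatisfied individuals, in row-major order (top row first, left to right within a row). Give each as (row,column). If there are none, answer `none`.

(3,3), (4,6)

Row 1: (1,1)% 1/1 satisfied · (1,4)% 3/3 satisfied · (1,5)% 2/2 satisfied
Row 2: (2,1)% 2/2 satisfied · (2,3)% 4/5 satisfied · (2,4)% 5/6 satisfied
Row 3: (3,2)% 4/5 satisfied · (3,3)@ 0/6 not · (3,4)% 6/7 satisfied · (3,5)% 4/5 satisfied
Row 4: (4,1)% 3/3 satisfied · (4,3)% 6/7 satisfied · (4,4)% 7/8 satisfied · (4,5)% 5/6 satisfied · (4,6)@ 0/3 not
Row 5: (5,1)% 3/3 satisfied · (5,2)% 6/6 satisfied · (5,3)% 6/6 satisfied · (5,4)% 6/7 satisfied · (5,5)% 3/6 satisfied
Row 6: (6,2)% 6/6 satisfied · (6,3)% 5/5 satisfied · (6,5)@ 1/3 satisfied · (6,6)@ 1/2 satisfied
Row 7: (7,1)% 2/2 satisfied · (7,2)% 3/3 satisfied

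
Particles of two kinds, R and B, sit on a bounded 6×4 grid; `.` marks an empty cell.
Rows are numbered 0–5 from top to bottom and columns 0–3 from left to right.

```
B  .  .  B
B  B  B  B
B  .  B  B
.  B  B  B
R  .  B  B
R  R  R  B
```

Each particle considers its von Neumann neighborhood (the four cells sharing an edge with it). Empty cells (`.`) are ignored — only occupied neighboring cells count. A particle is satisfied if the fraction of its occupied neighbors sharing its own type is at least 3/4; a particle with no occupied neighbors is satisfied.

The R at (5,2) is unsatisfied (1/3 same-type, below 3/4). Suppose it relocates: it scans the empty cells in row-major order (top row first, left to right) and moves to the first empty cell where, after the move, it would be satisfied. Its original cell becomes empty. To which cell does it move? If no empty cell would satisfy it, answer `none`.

none

Vacating (5,2). Empty cells in order:
  (0,1): 0/2 same-type → still unsatisfied.
  (0,2): 0/2 same-type → still unsatisfied.
  (2,1): 0/4 same-type → still unsatisfied.
  (3,0): 1/3 same-type → still unsatisfied.
  (4,1): 2/4 same-type → still unsatisfied.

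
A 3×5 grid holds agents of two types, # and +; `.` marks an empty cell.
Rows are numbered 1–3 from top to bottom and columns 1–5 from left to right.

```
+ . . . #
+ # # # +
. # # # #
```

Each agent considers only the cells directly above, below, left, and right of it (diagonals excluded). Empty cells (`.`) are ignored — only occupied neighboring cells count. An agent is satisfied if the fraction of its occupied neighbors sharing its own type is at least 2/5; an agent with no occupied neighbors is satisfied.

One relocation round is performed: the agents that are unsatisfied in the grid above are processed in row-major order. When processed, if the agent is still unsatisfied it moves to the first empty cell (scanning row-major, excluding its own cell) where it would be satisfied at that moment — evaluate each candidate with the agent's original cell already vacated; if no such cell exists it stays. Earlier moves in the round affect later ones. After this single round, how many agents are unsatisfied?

0

Initially unsatisfied (in order): (1,5), (2,5).
  (1,5) → (1,2).
  (2,5) → (1,5).
Resulting grid:
+ # . . +
+ # # # .
. # # # #
All satisfied now.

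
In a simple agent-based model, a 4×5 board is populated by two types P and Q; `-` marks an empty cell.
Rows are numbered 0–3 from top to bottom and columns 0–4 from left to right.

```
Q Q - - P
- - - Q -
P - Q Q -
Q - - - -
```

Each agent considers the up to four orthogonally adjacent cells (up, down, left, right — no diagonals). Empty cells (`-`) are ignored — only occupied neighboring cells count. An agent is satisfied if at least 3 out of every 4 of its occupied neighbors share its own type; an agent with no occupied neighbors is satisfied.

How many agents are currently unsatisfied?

2

(0,0)Q 1/1 ✓
(0,1)Q 1/1 ✓
(0,4)P 0/0 ✓
(1,3)Q 1/1 ✓
(2,0)P 0/1 ✗
(2,2)Q 1/1 ✓
(2,3)Q 2/2 ✓
(3,0)Q 0/1 ✗
Unsatisfied: (2,0), (3,0) — 2 in total.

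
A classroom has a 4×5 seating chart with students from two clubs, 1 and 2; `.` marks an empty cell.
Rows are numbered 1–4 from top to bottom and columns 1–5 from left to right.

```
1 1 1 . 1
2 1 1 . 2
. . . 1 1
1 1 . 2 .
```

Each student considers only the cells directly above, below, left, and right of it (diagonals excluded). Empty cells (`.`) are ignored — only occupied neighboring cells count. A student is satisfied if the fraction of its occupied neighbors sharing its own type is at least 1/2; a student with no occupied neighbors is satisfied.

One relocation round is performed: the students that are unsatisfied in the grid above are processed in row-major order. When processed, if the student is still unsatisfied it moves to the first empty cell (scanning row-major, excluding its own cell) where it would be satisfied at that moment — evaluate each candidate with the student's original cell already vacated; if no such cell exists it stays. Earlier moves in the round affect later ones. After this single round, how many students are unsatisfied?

1

Initially unsatisfied (in order): (1,5), (2,1), (2,5), (4,4).
  (1,5) → (1,4).
  (2,1) → (1,5).
  (2,5): now satisfied by earlier moves; stays.
  (4,4): no empty cell satisfies it; stays.
Resulting grid:
1 1 1 1 2
. 1 1 . 2
. . . 1 1
1 1 . 2 .
Unsatisfied now: (4,4).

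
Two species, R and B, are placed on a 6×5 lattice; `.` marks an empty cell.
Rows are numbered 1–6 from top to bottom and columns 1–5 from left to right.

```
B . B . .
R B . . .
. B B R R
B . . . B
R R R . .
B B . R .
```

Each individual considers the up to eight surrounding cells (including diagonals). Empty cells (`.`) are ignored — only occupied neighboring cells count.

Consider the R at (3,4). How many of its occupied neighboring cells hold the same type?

1

Occupied neighbors of (3,4): (3,3)=B, (3,5)=R, (4,5)=B.
Same type (R): 1 of 3.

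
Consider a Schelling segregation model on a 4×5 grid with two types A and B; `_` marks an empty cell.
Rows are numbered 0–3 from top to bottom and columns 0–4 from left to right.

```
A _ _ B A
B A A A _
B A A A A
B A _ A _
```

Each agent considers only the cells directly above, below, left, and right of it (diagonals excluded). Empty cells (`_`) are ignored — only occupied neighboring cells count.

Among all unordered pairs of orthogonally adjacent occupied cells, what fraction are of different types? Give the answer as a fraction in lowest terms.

Scan each occupied cell's neighbors to the right and below so each pair is counted once.
From row 0: 3 unlike of 3 pairs (running 3/3).
From row 1: 1 unlike of 7 pairs (running 4/10).
From row 2: 1 unlike of 7 pairs (running 5/17).
From row 3: 1 unlike of 1 pairs (running 6/18).
Total adjacent occupied pairs: 18; unlike-type pairs: 6.
6/18 reduces to 1/3.

1/3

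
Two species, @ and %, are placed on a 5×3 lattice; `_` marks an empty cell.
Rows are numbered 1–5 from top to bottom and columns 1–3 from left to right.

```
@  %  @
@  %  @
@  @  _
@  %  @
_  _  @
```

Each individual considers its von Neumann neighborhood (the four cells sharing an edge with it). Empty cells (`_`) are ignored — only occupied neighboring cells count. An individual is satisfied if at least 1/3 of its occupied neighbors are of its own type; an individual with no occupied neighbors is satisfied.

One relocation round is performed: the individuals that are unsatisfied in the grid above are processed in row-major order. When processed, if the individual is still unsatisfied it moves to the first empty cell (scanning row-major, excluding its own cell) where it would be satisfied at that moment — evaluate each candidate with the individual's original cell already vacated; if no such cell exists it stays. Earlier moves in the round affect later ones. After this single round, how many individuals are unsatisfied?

Initially unsatisfied (in order): (2,2), (4,2).
  (2,2) → (5,2).
  (4,2) → (5,1).
Resulting grid:
@ % @
@ _ @
@ @ _
@ _ @
% % @
Unsatisfied now: (1,2).

1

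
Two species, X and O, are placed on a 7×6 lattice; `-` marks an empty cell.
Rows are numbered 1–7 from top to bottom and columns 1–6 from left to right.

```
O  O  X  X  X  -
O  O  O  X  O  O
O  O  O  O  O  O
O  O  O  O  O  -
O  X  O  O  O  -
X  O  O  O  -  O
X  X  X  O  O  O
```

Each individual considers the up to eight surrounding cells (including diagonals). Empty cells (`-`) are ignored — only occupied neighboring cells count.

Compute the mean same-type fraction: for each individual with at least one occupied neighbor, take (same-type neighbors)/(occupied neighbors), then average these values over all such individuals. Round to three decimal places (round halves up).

0.761

(1,1)O 3/3
(1,2)O 4/5
(1,3)X 2/5
(1,4)X 3/5
(1,5)X 2/4
(2,1)O 5/5
(2,2)O 7/8
(2,3)O 5/8
(2,4)X 3/8
(2,5)O 4/7
(2,6)O 3/4
(3,1)O 5/5
(3,2)O 8/8
(3,3)O 7/8
(3,4)O 7/8
(3,5)O 6/7
(3,6)O 4/4
(4,1)O 4/5
(4,2)O 7/8
(4,3)O 7/8
(4,4)O 8/8
(4,5)O 6/6
(5,1)O 3/5
(5,2)X 1/8
(5,3)O 7/8
(5,4)O 7/7
(5,5)O 5/5
(6,1)X 3/5
(6,2)O 3/8
(6,3)O 5/8
(6,4)O 6/7
(6,6)O 3/3
(7,1)X 2/3
(7,2)X 3/5
(7,3)X 1/5
(7,4)O 3/4
(7,5)O 4/4
(7,6)O 2/2
Sum over 38 individuals: 3/3 + 4/5 + 2/5 + 3/5 + 2/4 + 5/5 + 7/8 + 5/8 + 3/8 + 4/7 + 3/4 + 5/5 + 8/8 + 7/8 + 7/8 + 6/7 + 4/4 + 4/5 + 7/8 + 7/8 + 8/8 + 6/6 + 3/5 + 1/8 + 7/8 + 7/7 + 5/5 + 3/5 + 3/8 + 5/8 + 6/7 + 3/3 + 2/3 + 3/5 + 1/5 + 3/4 + 4/4 + 2/2 = 24299/840; mean = 24299/840 ÷ 38 = 24299/31920 = 0.761246… → 0.761.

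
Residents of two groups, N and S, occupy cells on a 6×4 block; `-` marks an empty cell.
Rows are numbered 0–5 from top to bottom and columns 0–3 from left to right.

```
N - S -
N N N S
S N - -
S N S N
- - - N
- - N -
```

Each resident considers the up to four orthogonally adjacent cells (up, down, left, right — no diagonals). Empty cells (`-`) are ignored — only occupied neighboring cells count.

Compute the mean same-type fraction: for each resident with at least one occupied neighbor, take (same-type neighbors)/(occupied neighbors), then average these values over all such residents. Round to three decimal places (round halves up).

Row 0: (0,0)N 1/1 · (0,2)S 0/1
Row 1: (1,0)N 2/3 · (1,1)N 3/3 · (1,2)N 1/3 · (1,3)S 0/1
Row 2: (2,0)S 1/3 · (2,1)N 2/3
Row 3: (3,0)S 1/2 · (3,1)N 1/3 · (3,2)S 0/2 · (3,3)N 1/2
Row 4: (4,3)N 1/1
Row 5: (5,2)N — no occupied neighbors
Sum over 13 residents: 1/1 + 0/1 + 2/3 + 3/3 + 1/3 + 0/1 + 1/3 + 2/3 + 1/2 + 1/3 + 0/2 + 1/2 + 1/1 = 19/3; mean = 19/3 ÷ 13 = 19/39 = 0.487179… → 0.487.

0.487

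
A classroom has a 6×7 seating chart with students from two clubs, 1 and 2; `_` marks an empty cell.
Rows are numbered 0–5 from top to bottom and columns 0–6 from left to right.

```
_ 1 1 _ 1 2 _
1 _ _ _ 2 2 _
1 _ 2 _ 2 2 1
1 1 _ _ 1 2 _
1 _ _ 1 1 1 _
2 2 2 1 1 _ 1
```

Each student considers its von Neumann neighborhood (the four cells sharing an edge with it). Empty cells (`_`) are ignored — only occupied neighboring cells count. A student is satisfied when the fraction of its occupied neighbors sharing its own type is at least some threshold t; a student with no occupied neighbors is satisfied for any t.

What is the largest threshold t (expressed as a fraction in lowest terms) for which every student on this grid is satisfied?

0/1

Row 0: (0,1)1 1/1 · (0,2)1 1/1 · (0,4)1 0/2 · (0,5)2 1/2
Row 1: (1,0)1 1/1 · (1,4)2 2/3 · (1,5)2 3/3
Row 2: (2,0)1 2/2 · (2,2)2 — no occupied neighbors · (2,4)2 2/3 · (2,5)2 3/4 · (2,6)1 0/1
Row 3: (3,0)1 3/3 · (3,1)1 1/1 · (3,4)1 1/3 · (3,5)2 1/3
Row 4: (4,0)1 1/2 · (4,3)1 2/2 · (4,4)1 4/4 · (4,5)1 1/2
Row 5: (5,0)2 1/2 · (5,1)2 2/2 · (5,2)2 1/2 · (5,3)1 2/3 · (5,4)1 2/2 · (5,6)1 — no occupied neighbors
The smallest same-type fraction is 0/2 at (0,4), which reduces to 0/1. Any threshold above that leaves this student unsatisfied.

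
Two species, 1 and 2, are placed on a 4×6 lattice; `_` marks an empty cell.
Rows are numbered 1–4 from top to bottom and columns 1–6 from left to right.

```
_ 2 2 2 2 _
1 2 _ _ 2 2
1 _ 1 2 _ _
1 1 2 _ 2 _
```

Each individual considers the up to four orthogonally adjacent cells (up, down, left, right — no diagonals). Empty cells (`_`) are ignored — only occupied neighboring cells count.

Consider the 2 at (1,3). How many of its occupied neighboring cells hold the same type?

2

Occupied neighbors of (1,3): (1,2)=2, (1,4)=2.
Same type (2): 2 of 2.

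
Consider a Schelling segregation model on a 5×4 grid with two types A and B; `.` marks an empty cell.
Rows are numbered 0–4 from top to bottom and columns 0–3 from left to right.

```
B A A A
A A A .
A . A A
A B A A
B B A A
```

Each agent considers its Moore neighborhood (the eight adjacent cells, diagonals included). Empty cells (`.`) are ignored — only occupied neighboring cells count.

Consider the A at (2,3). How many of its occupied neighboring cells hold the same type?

Occupied neighbors of (2,3): (1,2)=A, (2,2)=A, (3,2)=A, (3,3)=A.
Same type (A): 4 of 4.

4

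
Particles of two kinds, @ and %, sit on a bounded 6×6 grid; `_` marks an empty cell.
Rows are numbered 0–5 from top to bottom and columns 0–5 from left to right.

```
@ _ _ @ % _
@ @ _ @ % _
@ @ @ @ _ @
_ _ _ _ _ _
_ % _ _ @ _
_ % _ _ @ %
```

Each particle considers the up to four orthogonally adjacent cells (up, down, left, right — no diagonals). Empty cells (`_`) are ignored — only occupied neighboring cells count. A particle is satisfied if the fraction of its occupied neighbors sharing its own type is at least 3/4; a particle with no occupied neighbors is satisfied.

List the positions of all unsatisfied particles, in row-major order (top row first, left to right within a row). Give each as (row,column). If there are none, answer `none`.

(0,0)@ 1/1 ✓
(0,3)@ 1/2 ✗
(0,4)% 1/2 ✗
(1,0)@ 3/3 ✓
(1,1)@ 2/2 ✓
(1,3)@ 2/3 ✗
(1,4)% 1/2 ✗
(2,0)@ 2/2 ✓
(2,1)@ 3/3 ✓
(2,2)@ 2/2 ✓
(2,3)@ 2/2 ✓
(2,5)@ 0/0 ✓
(4,1)% 1/1 ✓
(4,4)@ 1/1 ✓
(5,1)% 1/1 ✓
(5,4)@ 1/2 ✗
(5,5)% 0/1 ✗

(0,3), (0,4), (1,3), (1,4), (5,4), (5,5)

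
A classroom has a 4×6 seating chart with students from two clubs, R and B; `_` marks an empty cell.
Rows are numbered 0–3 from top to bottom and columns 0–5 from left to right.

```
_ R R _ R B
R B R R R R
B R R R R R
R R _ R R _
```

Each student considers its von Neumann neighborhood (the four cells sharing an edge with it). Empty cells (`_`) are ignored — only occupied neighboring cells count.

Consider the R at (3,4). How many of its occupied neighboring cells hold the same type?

Occupied neighbors of (3,4): (2,4)=R, (3,3)=R.
Same type (R): 2 of 2.

2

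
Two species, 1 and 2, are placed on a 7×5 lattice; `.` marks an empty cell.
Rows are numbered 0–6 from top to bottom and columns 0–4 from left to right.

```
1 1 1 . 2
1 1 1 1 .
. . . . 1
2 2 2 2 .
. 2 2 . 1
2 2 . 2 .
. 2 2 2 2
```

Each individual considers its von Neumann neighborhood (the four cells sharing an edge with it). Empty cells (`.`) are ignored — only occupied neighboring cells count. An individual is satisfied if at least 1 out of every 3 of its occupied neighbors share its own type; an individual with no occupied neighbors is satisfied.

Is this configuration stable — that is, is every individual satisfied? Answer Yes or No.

(0,0)1 2/2 ✓
(0,1)1 3/3 ✓
(0,2)1 2/2 ✓
(0,4)2 0/0 ✓
(1,0)1 2/2 ✓
(1,1)1 3/3 ✓
(1,2)1 3/3 ✓
(1,3)1 1/1 ✓
(2,4)1 0/0 ✓
(3,0)2 1/1 ✓
(3,1)2 3/3 ✓
(3,2)2 3/3 ✓
(3,3)2 1/1 ✓
(4,1)2 3/3 ✓
(4,2)2 2/2 ✓
(4,4)1 0/0 ✓
(5,0)2 1/1 ✓
(5,1)2 3/3 ✓
(5,3)2 1/1 ✓
(6,1)2 2/2 ✓
(6,2)2 2/2 ✓
(6,3)2 3/3 ✓
(6,4)2 1/1 ✓
All meet the threshold, so the configuration is stable.

Yes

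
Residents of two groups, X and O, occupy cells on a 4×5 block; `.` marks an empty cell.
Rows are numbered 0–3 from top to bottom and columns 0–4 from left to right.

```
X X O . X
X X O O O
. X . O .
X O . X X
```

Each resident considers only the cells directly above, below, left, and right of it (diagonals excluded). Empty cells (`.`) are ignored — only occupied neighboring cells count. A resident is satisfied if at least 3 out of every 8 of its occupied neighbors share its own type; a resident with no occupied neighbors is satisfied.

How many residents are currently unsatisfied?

Row 0: (0,0)X 2/2 ok · (0,1)X 2/3 ok · (0,2)O 1/2 ok · (0,4)X 0/1 unhappy
Row 1: (1,0)X 2/2 ok · (1,1)X 3/4 ok · (1,2)O 2/3 ok · (1,3)O 3/3 ok · (1,4)O 1/2 ok
Row 2: (2,1)X 1/2 ok · (2,3)O 1/2 ok
Row 3: (3,0)X 0/1 unhappy · (3,1)O 0/2 unhappy · (3,3)X 1/2 ok · (3,4)X 1/1 ok
Unsatisfied: (0,4), (3,0), (3,1) — 3 in total.

3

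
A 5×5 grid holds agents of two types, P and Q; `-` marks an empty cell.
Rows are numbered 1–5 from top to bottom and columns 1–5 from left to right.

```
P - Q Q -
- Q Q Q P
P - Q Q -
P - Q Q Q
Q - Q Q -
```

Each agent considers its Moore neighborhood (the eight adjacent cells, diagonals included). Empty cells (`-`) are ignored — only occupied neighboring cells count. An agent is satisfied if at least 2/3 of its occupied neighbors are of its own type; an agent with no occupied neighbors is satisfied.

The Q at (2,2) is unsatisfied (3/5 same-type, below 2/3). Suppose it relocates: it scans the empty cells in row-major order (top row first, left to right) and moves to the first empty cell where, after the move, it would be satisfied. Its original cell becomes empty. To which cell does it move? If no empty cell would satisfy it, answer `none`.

Vacating (2,2). Empty cells in order:
  (1,2): 2/3 same-type → satisfied — stop here.

(1,2)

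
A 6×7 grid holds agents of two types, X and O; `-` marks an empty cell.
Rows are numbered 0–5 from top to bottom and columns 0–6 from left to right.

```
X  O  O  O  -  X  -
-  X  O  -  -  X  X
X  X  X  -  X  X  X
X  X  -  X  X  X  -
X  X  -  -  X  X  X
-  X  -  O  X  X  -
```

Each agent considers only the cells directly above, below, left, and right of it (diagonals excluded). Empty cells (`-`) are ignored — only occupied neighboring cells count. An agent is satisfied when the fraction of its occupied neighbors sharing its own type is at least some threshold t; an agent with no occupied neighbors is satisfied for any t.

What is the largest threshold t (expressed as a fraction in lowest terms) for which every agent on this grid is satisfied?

0/1

(0,0)X 0/1
(0,1)O 1/3
(0,2)O 3/3
(0,3)O 1/1
(0,5)X 1/1
(1,1)X 1/3
(1,2)O 1/3
(1,5)X 3/3
(1,6)X 2/2
(2,0)X 2/2
(2,1)X 4/4
(2,2)X 1/2
(2,4)X 2/2
(2,5)X 4/4
(2,6)X 2/2
(3,0)X 3/3
(3,1)X 3/3
(3,3)X 1/1
(3,4)X 4/4
(3,5)X 3/3
(4,0)X 2/2
(4,1)X 3/3
(4,4)X 3/3
(4,5)X 4/4
(4,6)X 1/1
(5,1)X 1/1
(5,3)O 0/1
(5,4)X 2/3
(5,5)X 2/2
The smallest same-type fraction is 0/1 at (0,0), which reduces to 0/1. Any threshold above that leaves this agent unsatisfied.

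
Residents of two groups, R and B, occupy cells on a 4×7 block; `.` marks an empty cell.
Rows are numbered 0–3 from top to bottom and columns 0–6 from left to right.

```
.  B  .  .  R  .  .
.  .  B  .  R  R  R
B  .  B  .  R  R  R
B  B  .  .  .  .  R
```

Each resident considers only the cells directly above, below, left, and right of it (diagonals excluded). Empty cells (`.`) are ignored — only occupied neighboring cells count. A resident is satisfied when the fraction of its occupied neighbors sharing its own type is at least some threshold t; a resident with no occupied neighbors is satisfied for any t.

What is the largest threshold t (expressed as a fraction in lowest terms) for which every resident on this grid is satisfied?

1/1

Row 0: (0,1)B — no occupied neighbors · (0,4)R 1/1
Row 1: (1,2)B 1/1 · (1,4)R 3/3 · (1,5)R 3/3 · (1,6)R 2/2
Row 2: (2,0)B 1/1 · (2,2)B 1/1 · (2,4)R 2/2 · (2,5)R 3/3 · (2,6)R 3/3
Row 3: (3,0)B 2/2 · (3,1)B 1/1 · (3,6)R 1/1
The smallest same-type fraction is 1/1 at (0,4), which reduces to 1/1. Any threshold above that leaves this resident unsatisfied.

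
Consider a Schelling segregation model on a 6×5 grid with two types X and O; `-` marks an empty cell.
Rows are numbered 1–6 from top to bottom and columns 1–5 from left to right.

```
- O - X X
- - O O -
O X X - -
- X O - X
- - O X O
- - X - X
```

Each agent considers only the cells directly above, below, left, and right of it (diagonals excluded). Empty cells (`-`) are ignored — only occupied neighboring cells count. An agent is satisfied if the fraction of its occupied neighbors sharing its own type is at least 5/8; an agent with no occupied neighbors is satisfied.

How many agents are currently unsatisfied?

Row 1: (1,2)O 0/0 satisfied · (1,4)X 1/2 not · (1,5)X 1/1 satisfied
Row 2: (2,3)O 1/2 not · (2,4)O 1/2 not
Row 3: (3,1)O 0/1 not · (3,2)X 2/3 satisfied · (3,3)X 1/3 not
Row 4: (4,2)X 1/2 not · (4,3)O 1/3 not · (4,5)X 0/1 not
Row 5: (5,3)O 1/3 not · (5,4)X 0/2 not · (5,5)O 0/3 not
Row 6: (6,3)X 0/1 not · (6,5)X 0/1 not
Unsatisfied: (1,4), (2,3), (2,4), (3,1), (3,3), (4,2), (4,3), (4,5), (5,3), (5,4), (5,5), (6,3), (6,5) — 13 in total.

13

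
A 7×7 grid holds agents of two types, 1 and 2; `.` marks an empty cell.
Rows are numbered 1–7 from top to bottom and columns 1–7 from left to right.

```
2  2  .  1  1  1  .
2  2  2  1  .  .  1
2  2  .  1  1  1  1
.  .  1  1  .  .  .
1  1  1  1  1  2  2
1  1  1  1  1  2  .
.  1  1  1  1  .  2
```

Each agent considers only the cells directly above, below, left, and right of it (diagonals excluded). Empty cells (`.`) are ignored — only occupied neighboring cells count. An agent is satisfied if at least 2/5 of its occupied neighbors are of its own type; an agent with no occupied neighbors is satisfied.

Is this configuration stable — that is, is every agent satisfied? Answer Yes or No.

Row 1: (1,1)2 2/2 satisfied · (1,2)2 2/2 satisfied · (1,4)1 2/2 satisfied · (1,5)1 2/2 satisfied · (1,6)1 1/1 satisfied
Row 2: (2,1)2 3/3 satisfied · (2,2)2 4/4 satisfied · (2,3)2 1/2 satisfied · (2,4)1 2/3 satisfied · (2,7)1 1/1 satisfied
Row 3: (3,1)2 2/2 satisfied · (3,2)2 2/2 satisfied · (3,4)1 3/3 satisfied · (3,5)1 2/2 satisfied · (3,6)1 2/2 satisfied · (3,7)1 2/2 satisfied
Row 4: (4,3)1 2/2 satisfied · (4,4)1 3/3 satisfied
Row 5: (5,1)1 2/2 satisfied · (5,2)1 3/3 satisfied · (5,3)1 4/4 satisfied · (5,4)1 4/4 satisfied · (5,5)1 2/3 satisfied · (5,6)2 2/3 satisfied · (5,7)2 1/1 satisfied
Row 6: (6,1)1 2/2 satisfied · (6,2)1 4/4 satisfied · (6,3)1 4/4 satisfied · (6,4)1 4/4 satisfied · (6,5)1 3/4 satisfied · (6,6)2 1/2 satisfied
Row 7: (7,2)1 2/2 satisfied · (7,3)1 3/3 satisfied · (7,4)1 3/3 satisfied · (7,5)1 2/2 satisfied · (7,7)2 0/0 satisfied
All meet the threshold, so the configuration is stable.

Yes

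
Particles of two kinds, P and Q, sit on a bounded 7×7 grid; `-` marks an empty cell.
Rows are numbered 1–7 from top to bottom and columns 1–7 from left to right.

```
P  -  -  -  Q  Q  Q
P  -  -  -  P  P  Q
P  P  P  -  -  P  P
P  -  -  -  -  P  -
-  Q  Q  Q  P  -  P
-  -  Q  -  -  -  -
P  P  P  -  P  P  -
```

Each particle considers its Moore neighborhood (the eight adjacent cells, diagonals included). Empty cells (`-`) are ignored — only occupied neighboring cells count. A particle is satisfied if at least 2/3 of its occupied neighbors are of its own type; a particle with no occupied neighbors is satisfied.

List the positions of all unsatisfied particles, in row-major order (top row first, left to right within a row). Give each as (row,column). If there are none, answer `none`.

(1,5), (1,6), (2,5), (2,6), (2,7), (5,5), (6,3), (7,3)

(1,1)P 1/1 satisfied
(1,5)Q 1/3 not
(1,6)Q 3/5 not
(1,7)Q 2/3 satisfied
(2,1)P 3/3 satisfied
(2,5)P 2/4 not
(2,6)P 3/7 not
(2,7)Q 2/5 not
(3,1)P 3/3 satisfied
(3,2)P 4/4 satisfied
(3,3)P 1/1 satisfied
(3,6)P 4/5 satisfied
(3,7)P 3/4 satisfied
(4,1)P 2/3 satisfied
(4,6)P 4/4 satisfied
(5,2)Q 2/3 satisfied
(5,3)Q 3/3 satisfied
(5,4)Q 2/3 satisfied
(5,5)P 1/2 not
(5,7)P 1/1 satisfied
(6,3)Q 3/5 not
(7,1)P 1/1 satisfied
(7,2)P 2/3 satisfied
(7,3)P 1/2 not
(7,5)P 1/1 satisfied
(7,6)P 1/1 satisfied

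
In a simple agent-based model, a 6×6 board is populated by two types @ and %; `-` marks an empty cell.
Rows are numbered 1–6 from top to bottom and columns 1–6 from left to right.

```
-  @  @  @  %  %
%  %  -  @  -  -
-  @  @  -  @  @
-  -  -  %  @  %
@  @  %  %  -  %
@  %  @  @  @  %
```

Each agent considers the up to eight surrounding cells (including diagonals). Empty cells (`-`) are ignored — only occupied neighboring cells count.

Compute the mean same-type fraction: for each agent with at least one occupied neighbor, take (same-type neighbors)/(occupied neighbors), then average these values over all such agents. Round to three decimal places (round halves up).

Row 1: (1,2)@ 1/3 · (1,3)@ 3/4 · (1,4)@ 2/3 · (1,5)% 1/3 · (1,6)% 1/1
Row 2: (2,1)% 1/3 · (2,2)% 1/5 · (2,4)@ 4/5
Row 3: (3,2)@ 1/3 · (3,3)@ 2/4 · (3,5)@ 3/5 · (3,6)@ 2/3
Row 4: (4,4)% 2/5 · (4,5)@ 2/6 · (4,6)% 1/4
Row 5: (5,1)@ 2/3 · (5,2)@ 3/5 · (5,3)% 3/6 · (5,4)% 2/6 · (5,6)% 2/4
Row 6: (6,1)@ 2/3 · (6,2)% 1/5 · (6,3)@ 2/5 · (6,4)@ 2/4 · (6,5)@ 1/4 · (6,6)% 1/2
Sum over 26 agents: 1/3 + 3/4 + 2/3 + 1/3 + 1/1 + 1/3 + 1/5 + 4/5 + 1/3 + 2/4 + 3/5 + 2/3 + 2/5 + 2/6 + 1/4 + 2/3 + 3/5 + 3/6 + 2/6 + 2/4 + 2/3 + 1/5 + 2/5 + 2/4 + 1/4 + 1/2 = 757/60; mean = 757/60 ÷ 26 = 757/1560 = 0.485256… → 0.485.

0.485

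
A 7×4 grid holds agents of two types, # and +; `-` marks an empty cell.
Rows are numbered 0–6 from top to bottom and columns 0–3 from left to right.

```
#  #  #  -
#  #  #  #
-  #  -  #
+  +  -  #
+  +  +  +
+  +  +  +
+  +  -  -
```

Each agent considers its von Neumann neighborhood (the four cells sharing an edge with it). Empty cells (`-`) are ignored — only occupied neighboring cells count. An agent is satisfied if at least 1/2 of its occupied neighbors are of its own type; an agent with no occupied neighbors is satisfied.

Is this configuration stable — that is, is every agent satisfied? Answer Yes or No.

(0,0)# 2/2 ✓
(0,1)# 3/3 ✓
(0,2)# 2/2 ✓
(1,0)# 2/2 ✓
(1,1)# 4/4 ✓
(1,2)# 3/3 ✓
(1,3)# 2/2 ✓
(2,1)# 1/2 ✓
(2,3)# 2/2 ✓
(3,0)+ 2/2 ✓
(3,1)+ 2/3 ✓
(3,3)# 1/2 ✓
(4,0)+ 3/3 ✓
(4,1)+ 4/4 ✓
(4,2)+ 3/3 ✓
(4,3)+ 2/3 ✓
(5,0)+ 3/3 ✓
(5,1)+ 4/4 ✓
(5,2)+ 3/3 ✓
(5,3)+ 2/2 ✓
(6,0)+ 2/2 ✓
(6,1)+ 2/2 ✓
All meet the threshold, so the configuration is stable.

Yes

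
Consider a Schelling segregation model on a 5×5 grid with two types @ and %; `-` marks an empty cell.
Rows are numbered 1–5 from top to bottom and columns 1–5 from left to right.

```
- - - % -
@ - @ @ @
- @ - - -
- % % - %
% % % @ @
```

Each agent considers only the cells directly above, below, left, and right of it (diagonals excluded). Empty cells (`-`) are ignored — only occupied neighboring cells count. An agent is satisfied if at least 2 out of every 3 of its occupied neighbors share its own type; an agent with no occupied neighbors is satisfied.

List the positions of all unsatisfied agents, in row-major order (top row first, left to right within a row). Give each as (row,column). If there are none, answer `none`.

Row 1: (1,4)% 0/1 not
Row 2: (2,1)@ 0/0 satisfied · (2,3)@ 1/1 satisfied · (2,4)@ 2/3 satisfied · (2,5)@ 1/1 satisfied
Row 3: (3,2)@ 0/1 not
Row 4: (4,2)% 2/3 satisfied · (4,3)% 2/2 satisfied · (4,5)% 0/1 not
Row 5: (5,1)% 1/1 satisfied · (5,2)% 3/3 satisfied · (5,3)% 2/3 satisfied · (5,4)@ 1/2 not · (5,5)@ 1/2 not

(1,4), (3,2), (4,5), (5,4), (5,5)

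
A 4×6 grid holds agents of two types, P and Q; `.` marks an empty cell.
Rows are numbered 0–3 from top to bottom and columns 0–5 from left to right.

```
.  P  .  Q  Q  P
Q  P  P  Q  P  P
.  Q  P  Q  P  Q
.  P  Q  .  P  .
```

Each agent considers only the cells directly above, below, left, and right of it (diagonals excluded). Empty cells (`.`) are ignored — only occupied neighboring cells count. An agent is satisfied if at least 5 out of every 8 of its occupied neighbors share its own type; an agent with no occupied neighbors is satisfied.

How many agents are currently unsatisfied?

Row 0: (0,1)P 1/1 satisfied · (0,3)Q 2/2 satisfied · (0,4)Q 1/3 not · (0,5)P 1/2 not
Row 1: (1,0)Q 0/1 not · (1,1)P 2/4 not · (1,2)P 2/3 satisfied · (1,3)Q 2/4 not · (1,4)P 2/4 not · (1,5)P 2/3 satisfied
Row 2: (2,1)Q 0/3 not · (2,2)P 1/4 not · (2,3)Q 1/3 not · (2,4)P 2/4 not · (2,5)Q 0/2 not
Row 3: (3,1)P 0/2 not · (3,2)Q 0/2 not · (3,4)P 1/1 satisfied
Unsatisfied: (0,4), (0,5), (1,0), (1,1), (1,3), (1,4), (2,1), (2,2), (2,3), (2,4), (2,5), (3,1), (3,2) — 13 in total.

13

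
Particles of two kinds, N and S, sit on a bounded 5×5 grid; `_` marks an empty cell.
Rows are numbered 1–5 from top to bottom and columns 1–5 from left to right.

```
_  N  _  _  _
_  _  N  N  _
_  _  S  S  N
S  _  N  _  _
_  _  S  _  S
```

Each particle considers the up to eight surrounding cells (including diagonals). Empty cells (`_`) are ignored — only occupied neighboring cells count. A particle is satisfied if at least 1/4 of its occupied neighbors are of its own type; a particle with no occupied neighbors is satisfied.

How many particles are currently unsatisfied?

3

Row 1: (1,2)N 1/1 satisfied
Row 2: (2,3)N 2/4 satisfied · (2,4)N 2/4 satisfied
Row 3: (3,3)S 1/4 satisfied · (3,4)S 1/5 not · (3,5)N 1/2 satisfied
Row 4: (4,1)S 0/0 satisfied · (4,3)N 0/3 not
Row 5: (5,3)S 0/1 not · (5,5)S 0/0 satisfied
Unsatisfied: (3,4), (4,3), (5,3) — 3 in total.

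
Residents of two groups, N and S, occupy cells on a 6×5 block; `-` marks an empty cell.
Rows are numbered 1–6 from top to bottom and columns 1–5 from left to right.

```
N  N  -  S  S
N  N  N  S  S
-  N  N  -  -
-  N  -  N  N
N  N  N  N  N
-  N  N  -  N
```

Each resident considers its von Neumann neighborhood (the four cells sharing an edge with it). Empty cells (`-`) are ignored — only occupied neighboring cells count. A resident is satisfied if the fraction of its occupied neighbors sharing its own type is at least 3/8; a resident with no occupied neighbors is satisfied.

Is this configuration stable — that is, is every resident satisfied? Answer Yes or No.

Yes

Row 1: (1,1)N 2/2 ✓ · (1,2)N 2/2 ✓ · (1,4)S 2/2 ✓ · (1,5)S 2/2 ✓
Row 2: (2,1)N 2/2 ✓ · (2,2)N 4/4 ✓ · (2,3)N 2/3 ✓ · (2,4)S 2/3 ✓ · (2,5)S 2/2 ✓
Row 3: (3,2)N 3/3 ✓ · (3,3)N 2/2 ✓
Row 4: (4,2)N 2/2 ✓ · (4,4)N 2/2 ✓ · (4,5)N 2/2 ✓
Row 5: (5,1)N 1/1 ✓ · (5,2)N 4/4 ✓ · (5,3)N 3/3 ✓ · (5,4)N 3/3 ✓ · (5,5)N 3/3 ✓
Row 6: (6,2)N 2/2 ✓ · (6,3)N 2/2 ✓ · (6,5)N 1/1 ✓
All meet the threshold, so the configuration is stable.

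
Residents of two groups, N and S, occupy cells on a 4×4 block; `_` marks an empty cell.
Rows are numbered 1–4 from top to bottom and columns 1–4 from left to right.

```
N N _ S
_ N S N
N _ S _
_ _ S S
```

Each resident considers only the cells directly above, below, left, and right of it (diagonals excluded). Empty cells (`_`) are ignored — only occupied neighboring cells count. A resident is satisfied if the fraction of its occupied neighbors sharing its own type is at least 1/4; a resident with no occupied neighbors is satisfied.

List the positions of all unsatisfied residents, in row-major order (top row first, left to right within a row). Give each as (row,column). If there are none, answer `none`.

Row 1: (1,1)N 1/1 ✓ · (1,2)N 2/2 ✓ · (1,4)S 0/1 ✗
Row 2: (2,2)N 1/2 ✓ · (2,3)S 1/3 ✓ · (2,4)N 0/2 ✗
Row 3: (3,1)N 0/0 ✓ · (3,3)S 2/2 ✓
Row 4: (4,3)S 2/2 ✓ · (4,4)S 1/1 ✓

(1,4), (2,4)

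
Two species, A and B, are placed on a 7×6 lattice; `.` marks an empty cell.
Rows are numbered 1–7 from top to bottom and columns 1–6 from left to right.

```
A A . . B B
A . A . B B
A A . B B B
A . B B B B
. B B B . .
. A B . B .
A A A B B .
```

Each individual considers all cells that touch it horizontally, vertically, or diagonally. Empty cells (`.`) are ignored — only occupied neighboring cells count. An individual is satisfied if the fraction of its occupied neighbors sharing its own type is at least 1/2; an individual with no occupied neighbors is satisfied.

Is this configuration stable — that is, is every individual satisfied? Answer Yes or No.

Yes

(1,1)A 2/2 satisfied
(1,2)A 3/3 satisfied
(1,5)B 3/3 satisfied
(1,6)B 3/3 satisfied
(2,1)A 4/4 satisfied
(2,3)A 2/3 satisfied
(2,5)B 6/6 satisfied
(2,6)B 5/5 satisfied
(3,1)A 3/3 satisfied
(3,2)A 4/5 satisfied
(3,4)B 5/6 satisfied
(3,5)B 7/7 satisfied
(3,6)B 5/5 satisfied
(4,1)A 2/3 satisfied
(4,3)B 5/6 satisfied
(4,4)B 6/6 satisfied
(4,5)B 6/6 satisfied
(4,6)B 3/3 satisfied
(5,2)B 3/5 satisfied
(5,3)B 5/6 satisfied
(5,4)B 6/6 satisfied
(6,2)A 3/6 satisfied
(6,3)B 4/7 satisfied
(6,5)B 3/3 satisfied
(7,1)A 2/2 satisfied
(7,2)A 3/4 satisfied
(7,3)A 2/4 satisfied
(7,4)B 3/4 satisfied
(7,5)B 2/2 satisfied
All meet the threshold, so the configuration is stable.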